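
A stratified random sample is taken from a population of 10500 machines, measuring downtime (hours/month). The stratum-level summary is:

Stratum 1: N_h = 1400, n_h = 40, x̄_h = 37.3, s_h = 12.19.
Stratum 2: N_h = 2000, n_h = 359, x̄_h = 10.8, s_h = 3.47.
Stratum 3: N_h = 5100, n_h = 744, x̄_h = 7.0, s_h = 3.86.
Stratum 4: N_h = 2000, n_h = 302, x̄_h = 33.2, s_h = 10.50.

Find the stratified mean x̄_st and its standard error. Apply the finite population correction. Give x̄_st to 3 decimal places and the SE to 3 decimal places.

x̄_st = Σ W_h x̄_h = (1400·37.3 + 2000·10.8 + 5100·7.0 + 2000·33.2)/10500 = 16.75429
V̂(x̄_st) = Σ W_h² (1 − n_h/N_h) s_h²/n_h, with W_h = N_h/N and N = 10500:
  stratum 1: (1400/10500)²·(1 − 40/1400)·12.19²/40 = 0.0641558
  stratum 2: (2000/10500)²·(1 − 359/2000)·3.47²/359 = 0.000998446
  stratum 3: (5100/10500)²·(1 − 744/5100)·3.86²/744 = 0.00403535
  stratum 4: (2000/10500)²·(1 − 302/2000)·10.50²/302 = 0.011245
V̂(x̄_st) = 0.0804346
SE(x̄_st) = √0.0804346 = 0.28361

x̄_st ≈ 16.754, SE ≈ 0.284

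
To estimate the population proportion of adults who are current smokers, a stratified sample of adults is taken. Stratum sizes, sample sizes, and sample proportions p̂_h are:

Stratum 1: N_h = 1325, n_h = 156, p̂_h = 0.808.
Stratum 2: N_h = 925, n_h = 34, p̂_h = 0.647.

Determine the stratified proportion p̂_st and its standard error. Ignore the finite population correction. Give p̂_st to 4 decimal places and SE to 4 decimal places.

p̂_st ≈ 0.7418, SE ≈ 0.0389

N = 2250; stratum weights W_h = N_h/N.
p̂_st = Σ W_h p̂_h = (1325·0.808 + 925·0.647)/2250 = 0.74181
V̂(p̂_st) = Σ W_h² p̂_h(1−p̂_h)/(n_h−1):
  stratum 1: (1325/2250)²·0.808·0.192/155 = 0.000347094
  stratum 2: (925/2250)²·0.647·0.353/33 = 0.00116972
V̂(p̂_st) = 0.00151682; SE = √V̂ = 0.0389464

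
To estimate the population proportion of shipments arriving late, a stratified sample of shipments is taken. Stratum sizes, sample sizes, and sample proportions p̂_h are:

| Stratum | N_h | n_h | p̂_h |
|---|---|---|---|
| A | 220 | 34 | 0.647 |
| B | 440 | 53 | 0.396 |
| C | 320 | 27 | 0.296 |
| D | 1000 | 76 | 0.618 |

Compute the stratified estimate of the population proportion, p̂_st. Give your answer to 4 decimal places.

N = 1980; stratum weights W_h = N_h/N.
p̂_st = Σ W_h p̂_h = (220·0.647 + 440·0.396 + 320·0.296 + 1000·0.618)/1980 = 0.51985

p̂_st ≈ 0.5198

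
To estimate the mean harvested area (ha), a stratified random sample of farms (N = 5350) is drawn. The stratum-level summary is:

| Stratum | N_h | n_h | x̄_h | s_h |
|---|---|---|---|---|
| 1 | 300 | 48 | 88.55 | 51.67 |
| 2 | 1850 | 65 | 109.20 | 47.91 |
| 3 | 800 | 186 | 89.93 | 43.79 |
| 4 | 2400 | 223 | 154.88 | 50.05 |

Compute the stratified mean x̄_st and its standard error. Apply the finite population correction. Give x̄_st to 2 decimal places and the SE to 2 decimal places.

x̄_st = Σ W_h x̄_h = (300·88.55 + 1850·109.20 + 800·89.93 + 2400·154.88)/5350 = 125.65252
V̂(x̄_st) = Σ W_h² (1 − n_h/N_h) s_h²/n_h, with W_h = N_h/N and N = 5350:
  stratum 1: (300/5350)²·(1 − 48/300)·51.67²/48 = 0.14691
  stratum 2: (1850/5350)²·(1 − 65/1850)·47.91²/65 = 4.07419
  stratum 3: (800/5350)²·(1 − 186/800)·43.79²/186 = 0.176924
  stratum 4: (2400/5350)²·(1 − 223/2400)·50.05²/223 = 2.05053
V̂(x̄_st) = 6.44855
SE(x̄_st) = √6.44855 = 2.5394

x̄_st ≈ 125.65, SE ≈ 2.54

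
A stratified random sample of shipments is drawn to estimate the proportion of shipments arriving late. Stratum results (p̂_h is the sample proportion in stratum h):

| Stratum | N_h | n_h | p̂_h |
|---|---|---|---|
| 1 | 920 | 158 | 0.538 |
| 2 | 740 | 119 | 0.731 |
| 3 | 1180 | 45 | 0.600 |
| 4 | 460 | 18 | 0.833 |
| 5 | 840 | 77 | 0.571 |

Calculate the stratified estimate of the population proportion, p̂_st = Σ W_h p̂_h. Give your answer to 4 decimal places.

p̂_st ≈ 0.6296

N = 4140; stratum weights W_h = N_h/N.
p̂_st = Σ W_h p̂_h = (920·0.538 + 740·0.731 + 1180·0.600 + 460·0.833 + 840·0.571)/4140 = 0.62964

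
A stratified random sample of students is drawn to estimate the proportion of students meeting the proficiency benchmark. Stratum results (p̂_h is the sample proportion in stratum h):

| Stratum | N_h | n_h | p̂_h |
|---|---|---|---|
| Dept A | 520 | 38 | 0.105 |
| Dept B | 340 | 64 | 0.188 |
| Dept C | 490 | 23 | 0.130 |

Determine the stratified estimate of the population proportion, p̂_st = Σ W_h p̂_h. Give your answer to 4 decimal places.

N = 1350; stratum weights W_h = N_h/N.
p̂_st = Σ W_h p̂_h = (520·0.105 + 340·0.188 + 490·0.130)/1350 = 0.13498

p̂_st ≈ 0.1350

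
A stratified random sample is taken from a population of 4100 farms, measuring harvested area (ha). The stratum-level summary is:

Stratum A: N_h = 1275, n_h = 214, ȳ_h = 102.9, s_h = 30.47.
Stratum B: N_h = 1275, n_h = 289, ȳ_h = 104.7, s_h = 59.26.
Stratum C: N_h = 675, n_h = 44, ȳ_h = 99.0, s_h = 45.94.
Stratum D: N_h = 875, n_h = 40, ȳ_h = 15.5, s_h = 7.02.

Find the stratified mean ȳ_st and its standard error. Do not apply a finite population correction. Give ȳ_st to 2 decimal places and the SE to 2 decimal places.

ȳ_st ≈ 84.17, SE ≈ 1.72

ȳ_st = Σ W_h ȳ_h = (1275·102.9 + 1275·104.7 + 675·99.0 + 875·15.5)/4100 = 84.16524
V̂(ȳ_st) = Σ W_h² s_h²/n_h, with W_h = N_h/N and N = 4100:
  stratum A: (1275/4100)²·30.47²/214 = 0.41955
  stratum B: (1275/4100)²·59.26²/289 = 1.17511
  stratum C: (675/4100)²·45.94²/44 = 1.30008
  stratum D: (875/4100)²·7.02²/40 = 0.0561129
V̂(ȳ_st) = 2.95085
SE(ȳ_st) = √2.95085 = 1.7178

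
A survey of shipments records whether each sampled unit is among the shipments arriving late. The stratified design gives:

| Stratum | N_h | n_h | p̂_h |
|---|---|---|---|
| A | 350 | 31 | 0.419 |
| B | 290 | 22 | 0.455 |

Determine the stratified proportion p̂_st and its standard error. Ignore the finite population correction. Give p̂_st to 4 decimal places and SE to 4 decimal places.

p̂_st ≈ 0.4353, SE ≈ 0.0697

N = 640; stratum weights W_h = N_h/N.
p̂_st = Σ W_h p̂_h = (350·0.419 + 290·0.455)/640 = 0.43531
V̂(p̂_st) = Σ W_h² p̂_h(1−p̂_h)/(n_h−1):
  stratum A: (350/640)²·0.419·0.581/30 = 0.00242686
  stratum B: (290/640)²·0.455·0.545/21 = 0.00242451
V̂(p̂_st) = 0.00485138; SE = √V̂ = 0.0696518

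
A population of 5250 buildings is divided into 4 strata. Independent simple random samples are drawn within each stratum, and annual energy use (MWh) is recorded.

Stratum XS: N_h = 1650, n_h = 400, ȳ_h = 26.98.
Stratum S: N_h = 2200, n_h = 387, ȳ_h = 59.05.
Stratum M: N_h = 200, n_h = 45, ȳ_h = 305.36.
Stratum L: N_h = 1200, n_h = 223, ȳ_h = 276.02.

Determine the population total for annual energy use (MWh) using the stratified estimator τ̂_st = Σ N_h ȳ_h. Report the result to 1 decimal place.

τ̂_st = Σ N_h ȳ_h = 1650·26.98 + 2200·59.05 + 200·305.36 + 1200·276.02 = 566723.0

τ̂_st ≈ 566723.0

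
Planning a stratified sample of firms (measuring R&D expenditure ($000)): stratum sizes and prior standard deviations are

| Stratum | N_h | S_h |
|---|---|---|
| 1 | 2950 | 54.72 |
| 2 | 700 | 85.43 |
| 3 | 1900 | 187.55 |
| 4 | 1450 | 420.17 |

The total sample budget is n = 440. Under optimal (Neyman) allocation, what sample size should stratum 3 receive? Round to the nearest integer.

132

Neyman allocation: n_h = n · N_h S_h / Σ N_i S_i, with n = 440.
  stratum 1: N_h·S_h = 2950·54.72 = 161424.00
  stratum 2: N_h·S_h = 700·85.43 = 59801.00
  stratum 3: N_h·S_h = 1900·187.55 = 356345.00
  stratum 4: N_h·S_h = 1450·420.17 = 609246.50
Σ N_h S_h = 1186816.50
n for stratum 3 = 440·356345.00/1186816.50 = 132.111 → 132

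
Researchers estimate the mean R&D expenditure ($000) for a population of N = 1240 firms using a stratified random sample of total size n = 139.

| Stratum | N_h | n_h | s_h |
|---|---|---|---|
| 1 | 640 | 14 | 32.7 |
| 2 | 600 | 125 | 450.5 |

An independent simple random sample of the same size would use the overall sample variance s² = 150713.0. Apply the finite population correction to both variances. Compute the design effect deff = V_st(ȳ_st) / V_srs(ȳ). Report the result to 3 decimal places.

deff ≈ 0.333

V̂(ȳ_st) = Σ W_h² (1 − n_h/N_h) s_h²/n_h, with W_h = N_h/N and N = 1240:
  stratum 1: (640/1240)²·(1 − 14/640)·32.7²/14 = 19.9012
  stratum 2: (600/1240)²·(1 − 125/600)·450.5²/125 = 300.941
V_st = 320.842
V_srs = (1 − 139/1240)·150713.0/139 = 962.723
deff = V_st / V_srs = 320.842/962.723 = 0.3333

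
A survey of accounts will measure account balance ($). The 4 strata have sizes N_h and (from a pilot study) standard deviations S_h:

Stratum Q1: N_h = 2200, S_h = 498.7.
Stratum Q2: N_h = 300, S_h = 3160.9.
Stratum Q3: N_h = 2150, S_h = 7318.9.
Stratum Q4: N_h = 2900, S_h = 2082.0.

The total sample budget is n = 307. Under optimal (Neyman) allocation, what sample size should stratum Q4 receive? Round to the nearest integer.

Neyman allocation: n_h = n · N_h S_h / Σ N_i S_i, with n = 307.
  stratum Q1: N_h·S_h = 2200·498.7 = 1097140.00
  stratum Q2: N_h·S_h = 300·3160.9 = 948270.00
  stratum Q3: N_h·S_h = 2150·7318.9 = 15735635.00
  stratum Q4: N_h·S_h = 2900·2082.0 = 6037800.00
Σ N_h S_h = 23818845.00
n for stratum Q4 = 307·6037800.00/23818845.00 = 77.821 → 78

78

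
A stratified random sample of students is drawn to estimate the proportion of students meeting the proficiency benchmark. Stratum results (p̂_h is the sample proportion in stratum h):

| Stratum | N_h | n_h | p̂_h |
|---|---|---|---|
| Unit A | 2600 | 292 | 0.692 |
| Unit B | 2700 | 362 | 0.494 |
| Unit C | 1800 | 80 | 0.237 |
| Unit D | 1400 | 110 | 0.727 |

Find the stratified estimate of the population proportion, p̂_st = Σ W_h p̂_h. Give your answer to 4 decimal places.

p̂_st ≈ 0.5385

N = 8500; stratum weights W_h = N_h/N.
p̂_st = Σ W_h p̂_h = (2600·0.692 + 2700·0.494 + 1800·0.237 + 1400·0.727)/8500 = 0.53852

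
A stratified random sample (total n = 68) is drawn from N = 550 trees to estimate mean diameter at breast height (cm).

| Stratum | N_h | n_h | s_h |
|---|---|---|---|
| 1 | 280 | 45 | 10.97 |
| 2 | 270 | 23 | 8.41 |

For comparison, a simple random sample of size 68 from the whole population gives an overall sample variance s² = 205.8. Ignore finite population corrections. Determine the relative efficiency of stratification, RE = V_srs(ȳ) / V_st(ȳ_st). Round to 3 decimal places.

V̂(ȳ_st) = Σ W_h² s_h²/n_h, with W_h = N_h/N and N = 550:
  stratum 1: (280/550)²·10.97²/45 = 0.693093
  stratum 2: (270/550)²·8.41²/23 = 0.741082
V_st = 1.43417
V_srs = s²/n = 205.8/68 = 3.02647
Relative efficiency = V_srs / V_st = 3.02647/1.43417 = 2.1103

RE ≈ 2.110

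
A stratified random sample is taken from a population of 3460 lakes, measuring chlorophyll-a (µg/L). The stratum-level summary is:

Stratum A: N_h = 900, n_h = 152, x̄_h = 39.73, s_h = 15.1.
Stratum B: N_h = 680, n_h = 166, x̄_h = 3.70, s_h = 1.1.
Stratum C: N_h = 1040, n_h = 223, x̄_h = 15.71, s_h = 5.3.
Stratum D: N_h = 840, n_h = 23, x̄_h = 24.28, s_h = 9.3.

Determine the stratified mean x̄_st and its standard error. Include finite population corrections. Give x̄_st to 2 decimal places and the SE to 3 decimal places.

x̄_st = Σ W_h x̄_h = (900·39.73 + 680·3.70 + 1040·15.71 + 840·24.28)/3460 = 21.67821
V̂(x̄_st) = Σ W_h² (1 − n_h/N_h) s_h²/n_h, with W_h = N_h/N and N = 3460:
  stratum A: (900/3460)²·(1 − 152/900)·15.1²/152 = 0.0843533
  stratum B: (680/3460)²·(1 − 166/680)·1.1²/166 = 0.000212812
  stratum C: (1040/3460)²·(1 − 223/1040)·5.3²/223 = 0.00894026
  stratum D: (840/3460)²·(1 − 23/840)·9.3²/23 = 0.215569
V̂(x̄_st) = 0.309076
SE(x̄_st) = √0.309076 = 0.555946

x̄_st ≈ 21.68, SE ≈ 0.556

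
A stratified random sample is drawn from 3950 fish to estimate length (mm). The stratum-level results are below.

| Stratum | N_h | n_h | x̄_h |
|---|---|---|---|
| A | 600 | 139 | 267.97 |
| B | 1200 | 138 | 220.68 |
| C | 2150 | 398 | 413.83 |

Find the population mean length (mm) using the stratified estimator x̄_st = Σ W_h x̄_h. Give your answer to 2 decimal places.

N = Σ N_h = 3950. Stratum weights W_h = N_h/N.
x̄_st = (600·267.97 + 1200·220.68 + 2150·413.83) / 3950 = 332.9956

x̄_st ≈ 333.00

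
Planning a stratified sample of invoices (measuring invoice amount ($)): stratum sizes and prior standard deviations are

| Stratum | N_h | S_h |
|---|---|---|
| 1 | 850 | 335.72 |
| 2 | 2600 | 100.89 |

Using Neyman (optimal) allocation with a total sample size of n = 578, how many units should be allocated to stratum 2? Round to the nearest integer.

277

Neyman allocation: n_h = n · N_h S_h / Σ N_i S_i, with n = 578.
  stratum 1: N_h·S_h = 850·335.72 = 285362.00
  stratum 2: N_h·S_h = 2600·100.89 = 262314.00
Σ N_h S_h = 547676.00
n for stratum 2 = 578·262314.00/547676.00 = 276.838 → 277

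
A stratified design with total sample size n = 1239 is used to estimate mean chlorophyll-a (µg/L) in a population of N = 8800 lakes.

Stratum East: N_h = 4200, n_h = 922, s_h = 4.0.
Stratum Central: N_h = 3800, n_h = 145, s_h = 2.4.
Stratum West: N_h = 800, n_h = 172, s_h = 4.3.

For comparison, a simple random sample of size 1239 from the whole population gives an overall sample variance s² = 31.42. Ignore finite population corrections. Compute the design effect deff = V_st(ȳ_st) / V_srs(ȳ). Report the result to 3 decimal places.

V̂(ȳ_st) = Σ W_h² s_h²/n_h, with W_h = N_h/N and N = 8800:
  stratum East: (4200/8800)²·4.0²/922 = 0.00395296
  stratum Central: (3800/8800)²·2.4²/145 = 0.00740724
  stratum West: (800/8800)²·4.3²/172 = 0.00088843
V_st = 0.0122486
V_srs = s²/n = 31.42/1239 = 0.0253592
deff = V_st / V_srs = 0.0122486/0.0253592 = 0.4830

deff ≈ 0.483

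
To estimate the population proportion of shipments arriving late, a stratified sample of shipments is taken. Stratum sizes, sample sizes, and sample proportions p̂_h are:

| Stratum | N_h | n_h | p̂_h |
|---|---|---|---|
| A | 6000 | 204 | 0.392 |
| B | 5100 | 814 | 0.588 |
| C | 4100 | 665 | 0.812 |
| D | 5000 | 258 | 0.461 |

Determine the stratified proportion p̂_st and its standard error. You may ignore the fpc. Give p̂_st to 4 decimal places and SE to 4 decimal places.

N = 20200; stratum weights W_h = N_h/N.
p̂_st = Σ W_h p̂_h = (6000·0.392 + 5100·0.588 + 4100·0.812 + 5000·0.461)/20200 = 0.54381
V̂(p̂_st) = Σ W_h² p̂_h(1−p̂_h)/(n_h−1):
  stratum A: (6000/20200)²·0.392·0.608/203 = 0.000103584
  stratum B: (5100/20200)²·0.588·0.412/813 = 1.89942e-05
  stratum C: (4100/20200)²·0.812·0.188/664 = 9.47133e-06
  stratum D: (5000/20200)²·0.461·0.539/257 = 5.92371e-05
V̂(p̂_st) = 0.000191287; SE = √V̂ = 0.0138306

p̂_st ≈ 0.5438, SE ≈ 0.0138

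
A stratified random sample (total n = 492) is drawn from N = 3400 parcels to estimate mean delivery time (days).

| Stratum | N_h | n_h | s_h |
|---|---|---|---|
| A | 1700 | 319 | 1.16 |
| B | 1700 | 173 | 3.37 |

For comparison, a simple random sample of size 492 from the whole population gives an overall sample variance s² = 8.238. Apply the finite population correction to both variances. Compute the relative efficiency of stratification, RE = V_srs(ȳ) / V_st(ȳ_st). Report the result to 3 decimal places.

RE ≈ 0.918

V̂(ȳ_st) = Σ W_h² (1 − n_h/N_h) s_h²/n_h, with W_h = N_h/N and N = 3400:
  stratum A: (1700/3400)²·(1 − 319/1700)·1.16²/319 = 0.000856663
  stratum B: (1700/3400)²·(1 − 173/1700)·3.37²/173 = 0.0147416
V_st = 0.0155982
V_srs = (1 − 492/3400)·8.238/492 = 0.014321
Relative efficiency = V_srs / V_st = 0.014321/0.0155982 = 0.9181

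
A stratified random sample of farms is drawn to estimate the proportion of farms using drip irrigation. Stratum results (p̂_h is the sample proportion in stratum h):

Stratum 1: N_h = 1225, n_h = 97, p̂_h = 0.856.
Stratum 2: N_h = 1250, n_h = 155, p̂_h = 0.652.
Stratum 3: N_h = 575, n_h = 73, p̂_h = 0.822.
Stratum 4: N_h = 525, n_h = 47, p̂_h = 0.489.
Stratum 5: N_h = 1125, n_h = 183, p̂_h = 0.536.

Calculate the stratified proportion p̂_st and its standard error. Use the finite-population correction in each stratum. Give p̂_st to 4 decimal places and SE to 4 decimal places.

p̂_st ≈ 0.6800, SE ≈ 0.0180

N = 4700; stratum weights W_h = N_h/N.
p̂_st = Σ W_h p̂_h = (1225·0.856 + 1250·0.652 + 575·0.822 + 525·0.489 + 1125·0.536)/4700 = 0.67999
V̂(p̂_st) = Σ W_h² (1 − n_h/N_h) p̂_h(1−p̂_h)/(n_h−1):
  stratum 1: (1225/4700)²·(1 − 97/1225)·0.856·0.144/96 = 8.03183e-05
  stratum 2: (1250/4700)²·(1 − 155/1250)·0.652·0.348/154 = 9.12924e-05
  stratum 3: (575/4700)²·(1 − 73/575)·0.822·0.178/72 = 2.65543e-05
  stratum 4: (525/4700)²·(1 − 47/525)·0.489·0.511/46 = 6.17111e-05
  stratum 5: (1125/4700)²·(1 − 183/1125)·0.536·0.464/182 = 6.5557e-05
V̂(p̂_st) = 0.000325433; SE = √V̂ = 0.0180398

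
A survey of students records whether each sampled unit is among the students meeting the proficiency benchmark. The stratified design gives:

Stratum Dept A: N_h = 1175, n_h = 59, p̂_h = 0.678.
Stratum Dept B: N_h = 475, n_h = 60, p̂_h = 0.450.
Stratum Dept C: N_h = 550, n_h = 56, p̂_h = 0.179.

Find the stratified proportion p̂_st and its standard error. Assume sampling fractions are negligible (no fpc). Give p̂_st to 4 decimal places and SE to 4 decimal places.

N = 2200; stratum weights W_h = N_h/N.
p̂_st = Σ W_h p̂_h = (1175·0.678 + 475·0.450 + 550·0.179)/2200 = 0.50402
V̂(p̂_st) = Σ W_h² p̂_h(1−p̂_h)/(n_h−1):
  stratum Dept A: (1175/2200)²·0.678·0.322/58 = 0.00107371
  stratum Dept B: (475/2200)²·0.450·0.550/59 = 0.000195553
  stratum Dept C: (550/2200)²·0.179·0.821/55 = 0.000166999
V̂(p̂_st) = 0.00143626; SE = √V̂ = 0.0378981

p̂_st ≈ 0.5040, SE ≈ 0.0379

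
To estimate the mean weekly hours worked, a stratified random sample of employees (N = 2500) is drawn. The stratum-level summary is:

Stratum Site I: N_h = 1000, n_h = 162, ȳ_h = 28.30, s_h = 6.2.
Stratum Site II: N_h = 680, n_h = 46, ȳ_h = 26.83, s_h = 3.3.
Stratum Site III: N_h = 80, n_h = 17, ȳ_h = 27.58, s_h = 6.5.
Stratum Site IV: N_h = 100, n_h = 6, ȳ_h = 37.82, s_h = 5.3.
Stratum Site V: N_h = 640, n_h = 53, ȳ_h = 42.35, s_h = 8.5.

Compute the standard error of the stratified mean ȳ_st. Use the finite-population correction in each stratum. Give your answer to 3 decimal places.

V̂(ȳ_st) = Σ W_h² (1 − n_h/N_h) s_h²/n_h, with W_h = N_h/N and N = 2500:
  stratum Site I: (1000/2500)²·(1 − 162/1000)·6.2²/162 = 0.031815
  stratum Site II: (680/2500)²·(1 − 46/680)·3.3²/46 = 0.0163301
  stratum Site III: (80/2500)²·(1 − 17/80)·6.5²/17 = 0.00200414
  stratum Site IV: (100/2500)²·(1 − 6/100)·5.3²/6 = 0.00704123
  stratum Site V: (640/2500)²·(1 − 53/640)·8.5²/53 = 0.0819408
V̂(ȳ_st) = 0.139131
SE(ȳ_st) = √0.139131 = 0.373003

SE(ȳ_st) ≈ 0.373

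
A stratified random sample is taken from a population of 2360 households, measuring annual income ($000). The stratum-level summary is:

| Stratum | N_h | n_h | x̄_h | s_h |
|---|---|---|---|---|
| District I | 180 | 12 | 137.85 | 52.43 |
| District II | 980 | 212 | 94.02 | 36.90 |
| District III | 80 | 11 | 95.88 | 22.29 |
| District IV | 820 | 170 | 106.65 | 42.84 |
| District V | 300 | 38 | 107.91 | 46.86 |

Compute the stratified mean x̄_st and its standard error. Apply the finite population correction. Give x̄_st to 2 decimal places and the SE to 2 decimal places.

x̄_st ≈ 103.58, SE ≈ 2.00

x̄_st = Σ W_h x̄_h = (180·137.85 + 980·94.02 + 80·95.88 + 820·106.65 + 300·107.91)/2360 = 103.58008
V̂(x̄_st) = Σ W_h² (1 − n_h/N_h) s_h²/n_h, with W_h = N_h/N and N = 2360:
  stratum District I: (180/2360)²·(1 − 12/180)·52.43²/12 = 1.24376
  stratum District II: (980/2360)²·(1 − 212/980)·36.90²/212 = 0.867921
  stratum District III: (80/2360)²·(1 − 11/80)·22.29²/11 = 0.0447654
  stratum District IV: (820/2360)²·(1 − 170/820)·42.84²/170 = 1.03313
  stratum District V: (300/2360)²·(1 − 38/300)·46.86²/38 = 0.815492
V̂(x̄_st) = 4.00506
SE(x̄_st) = √4.00506 = 2.00127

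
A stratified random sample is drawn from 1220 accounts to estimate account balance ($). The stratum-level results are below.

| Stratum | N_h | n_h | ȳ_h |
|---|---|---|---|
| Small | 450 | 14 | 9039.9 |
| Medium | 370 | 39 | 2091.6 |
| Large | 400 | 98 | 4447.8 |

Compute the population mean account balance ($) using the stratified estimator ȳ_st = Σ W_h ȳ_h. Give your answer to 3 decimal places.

N = Σ N_h = 1220. Stratum weights W_h = N_h/N.
ȳ_st = (450·9039.9 + 370·2091.6 + 400·4447.8) / 1220 = 5427.02213

ȳ_st ≈ 5427.022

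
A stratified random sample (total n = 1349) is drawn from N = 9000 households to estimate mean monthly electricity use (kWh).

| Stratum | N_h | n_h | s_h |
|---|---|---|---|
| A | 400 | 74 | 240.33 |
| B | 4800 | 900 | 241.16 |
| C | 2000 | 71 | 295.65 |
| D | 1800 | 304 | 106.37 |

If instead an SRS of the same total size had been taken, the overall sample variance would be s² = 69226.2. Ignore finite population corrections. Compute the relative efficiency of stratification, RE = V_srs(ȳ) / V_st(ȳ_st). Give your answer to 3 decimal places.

RE ≈ 0.624

V̂(ȳ_st) = Σ W_h² s_h²/n_h, with W_h = N_h/N and N = 9000:
  stratum A: (400/9000)²·240.33²/74 = 1.54177
  stratum B: (4800/9000)²·241.16²/900 = 18.3808
  stratum C: (2000/9000)²·295.65²/71 = 60.7956
  stratum D: (1800/9000)²·106.37²/304 = 1.48876
V_st = 82.207
V_srs = s²/n = 69226.2/1349 = 51.3167
Relative efficiency = V_srs / V_st = 51.3167/82.207 = 0.6242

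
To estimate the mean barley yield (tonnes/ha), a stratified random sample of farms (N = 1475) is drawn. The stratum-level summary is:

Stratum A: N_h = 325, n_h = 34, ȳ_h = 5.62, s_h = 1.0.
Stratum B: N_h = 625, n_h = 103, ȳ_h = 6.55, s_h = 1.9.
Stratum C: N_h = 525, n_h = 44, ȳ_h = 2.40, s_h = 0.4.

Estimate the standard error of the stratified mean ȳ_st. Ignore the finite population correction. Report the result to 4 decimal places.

SE(ȳ_st) ≈ 0.0905

V̂(ȳ_st) = Σ W_h² s_h²/n_h, with W_h = N_h/N and N = 1475:
  stratum A: (325/1475)²·1.0²/34 = 0.00142792
  stratum B: (625/1475)²·1.9²/103 = 0.00629283
  stratum C: (525/1475)²·0.4²/44 = 0.000460683
V̂(ȳ_st) = 0.00818143
SE(ȳ_st) = √0.00818143 = 0.0904513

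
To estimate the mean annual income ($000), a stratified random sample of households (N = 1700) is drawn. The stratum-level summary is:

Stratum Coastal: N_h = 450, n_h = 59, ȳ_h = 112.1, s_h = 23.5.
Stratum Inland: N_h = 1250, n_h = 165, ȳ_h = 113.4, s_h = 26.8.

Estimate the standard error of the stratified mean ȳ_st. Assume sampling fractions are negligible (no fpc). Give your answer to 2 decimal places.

SE(ȳ_st) ≈ 1.73

V̂(ȳ_st) = Σ W_h² s_h²/n_h, with W_h = N_h/N and N = 1700:
  stratum Coastal: (450/1700)²·23.5²/59 = 0.65586
  stratum Inland: (1250/1700)²·26.8²/165 = 2.35347
V̂(ȳ_st) = 3.00933
SE(ȳ_st) = √3.00933 = 1.73474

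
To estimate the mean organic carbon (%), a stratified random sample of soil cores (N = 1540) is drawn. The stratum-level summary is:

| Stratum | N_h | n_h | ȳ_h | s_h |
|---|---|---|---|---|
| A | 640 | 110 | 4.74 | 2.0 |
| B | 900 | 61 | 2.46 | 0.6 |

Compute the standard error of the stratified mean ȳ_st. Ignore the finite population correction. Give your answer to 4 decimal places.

V̂(ȳ_st) = Σ W_h² s_h²/n_h, with W_h = N_h/N and N = 1540:
  stratum A: (640/1540)²·2.0²/110 = 0.00628038
  stratum B: (900/1540)²·0.6²/61 = 0.00201566
V̂(ȳ_st) = 0.00829603
SE(ȳ_st) = √0.00829603 = 0.0910826

SE(ȳ_st) ≈ 0.0911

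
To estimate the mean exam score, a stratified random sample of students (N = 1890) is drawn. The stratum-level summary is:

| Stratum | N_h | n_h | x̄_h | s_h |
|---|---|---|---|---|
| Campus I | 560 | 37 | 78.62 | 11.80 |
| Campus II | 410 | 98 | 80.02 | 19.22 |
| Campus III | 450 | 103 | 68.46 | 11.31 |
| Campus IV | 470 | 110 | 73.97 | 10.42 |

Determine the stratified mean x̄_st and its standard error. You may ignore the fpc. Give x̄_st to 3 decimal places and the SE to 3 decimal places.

x̄_st = Σ W_h x̄_h = (560·78.62 + 410·80.02 + 450·68.46 + 470·73.97)/1890 = 75.34831
V̂(x̄_st) = Σ W_h² s_h²/n_h, with W_h = N_h/N and N = 1890:
  stratum Campus I: (560/1890)²·11.80²/37 = 0.330381
  stratum Campus II: (410/1890)²·19.22²/98 = 0.177388
  stratum Campus III: (450/1890)²·11.31²/103 = 0.0704027
  stratum Campus IV: (470/1890)²·10.42²/110 = 0.06104
V̂(x̄_st) = 0.639212
SE(x̄_st) = √0.639212 = 0.799507

x̄_st ≈ 75.348, SE ≈ 0.800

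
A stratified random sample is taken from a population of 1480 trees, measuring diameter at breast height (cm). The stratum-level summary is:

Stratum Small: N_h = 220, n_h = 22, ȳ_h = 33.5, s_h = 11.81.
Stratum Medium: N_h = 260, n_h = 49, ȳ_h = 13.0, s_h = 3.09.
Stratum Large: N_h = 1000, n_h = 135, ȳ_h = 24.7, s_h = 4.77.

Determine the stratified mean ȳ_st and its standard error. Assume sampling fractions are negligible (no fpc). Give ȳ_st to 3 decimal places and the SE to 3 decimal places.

ȳ_st = Σ W_h ȳ_h = (220·33.5 + 260·13.0 + 1000·24.7)/1480 = 23.95270
V̂(ȳ_st) = Σ W_h² s_h²/n_h, with W_h = N_h/N and N = 1480:
  stratum Small: (220/1480)²·11.81²/22 = 0.140087
  stratum Medium: (260/1480)²·3.09²/49 = 0.00601373
  stratum Large: (1000/1480)²·4.77²/135 = 0.0769449
V̂(ȳ_st) = 0.223046
SE(ȳ_st) = √0.223046 = 0.472277

ȳ_st ≈ 23.953, SE ≈ 0.472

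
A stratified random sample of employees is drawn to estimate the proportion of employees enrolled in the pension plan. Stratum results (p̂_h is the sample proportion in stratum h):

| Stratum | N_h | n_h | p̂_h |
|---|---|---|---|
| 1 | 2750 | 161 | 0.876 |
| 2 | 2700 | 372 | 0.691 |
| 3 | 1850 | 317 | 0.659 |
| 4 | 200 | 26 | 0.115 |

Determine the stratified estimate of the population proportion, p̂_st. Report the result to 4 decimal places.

p̂_st ≈ 0.7356

N = 7500; stratum weights W_h = N_h/N.
p̂_st = Σ W_h p̂_h = (2750·0.876 + 2700·0.691 + 1850·0.659 + 200·0.115)/7500 = 0.73558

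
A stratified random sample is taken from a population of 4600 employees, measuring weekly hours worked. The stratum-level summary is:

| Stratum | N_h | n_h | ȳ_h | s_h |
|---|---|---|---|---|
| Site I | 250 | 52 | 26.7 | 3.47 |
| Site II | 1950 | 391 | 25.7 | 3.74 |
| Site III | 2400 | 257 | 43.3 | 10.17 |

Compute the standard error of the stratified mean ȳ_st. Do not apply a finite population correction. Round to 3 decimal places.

SE(ȳ_st) ≈ 0.342

V̂(ȳ_st) = Σ W_h² s_h²/n_h, with W_h = N_h/N and N = 4600:
  stratum Site I: (250/4600)²·3.47²/52 = 0.000683943
  stratum Site II: (1950/4600)²·3.74²/391 = 0.00642865
  stratum Site III: (2400/4600)²·10.17²/257 = 0.109551
V̂(ȳ_st) = 0.116663
SE(ȳ_st) = √0.116663 = 0.34156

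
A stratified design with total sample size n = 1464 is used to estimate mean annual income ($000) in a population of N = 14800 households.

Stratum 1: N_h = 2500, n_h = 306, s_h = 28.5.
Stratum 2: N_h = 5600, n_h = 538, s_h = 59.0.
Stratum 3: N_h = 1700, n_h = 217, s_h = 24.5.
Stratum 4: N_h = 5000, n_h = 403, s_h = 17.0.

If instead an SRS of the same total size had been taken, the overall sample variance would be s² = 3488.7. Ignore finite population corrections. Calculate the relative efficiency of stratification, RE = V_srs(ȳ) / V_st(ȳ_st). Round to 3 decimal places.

V̂(ȳ_st) = Σ W_h² s_h²/n_h, with W_h = N_h/N and N = 14800:
  stratum 1: (2500/14800)²·28.5²/306 = 0.0757399
  stratum 2: (5600/14800)²·59.0²/538 = 0.926348
  stratum 3: (1700/14800)²·24.5²/217 = 0.0364961
  stratum 4: (5000/14800)²·17.0²/403 = 0.0818482
V_st = 1.12043
V_srs = s²/n = 3488.7/1464 = 2.38299
Relative efficiency = V_srs / V_st = 2.38299/1.12043 = 2.1268

RE ≈ 2.127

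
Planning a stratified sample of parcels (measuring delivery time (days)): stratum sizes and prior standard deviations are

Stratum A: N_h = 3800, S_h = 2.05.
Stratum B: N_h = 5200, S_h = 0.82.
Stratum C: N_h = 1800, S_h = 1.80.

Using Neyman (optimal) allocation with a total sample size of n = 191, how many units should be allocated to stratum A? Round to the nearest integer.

97

Neyman allocation: n_h = n · N_h S_h / Σ N_i S_i, with n = 191.
  stratum A: N_h·S_h = 3800·2.05 = 7790.00
  stratum B: N_h·S_h = 5200·0.82 = 4264.00
  stratum C: N_h·S_h = 1800·1.80 = 3240.00
Σ N_h S_h = 15294.00
n for stratum A = 191·7790.00/15294.00 = 97.286 → 97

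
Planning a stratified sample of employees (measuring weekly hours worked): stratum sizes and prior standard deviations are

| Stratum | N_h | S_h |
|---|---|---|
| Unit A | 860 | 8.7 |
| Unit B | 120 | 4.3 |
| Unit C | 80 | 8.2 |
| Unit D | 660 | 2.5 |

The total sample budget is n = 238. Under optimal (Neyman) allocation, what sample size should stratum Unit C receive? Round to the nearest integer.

Neyman allocation: n_h = n · N_h S_h / Σ N_i S_i, with n = 238.
  stratum Unit A: N_h·S_h = 860·8.7 = 7482.00
  stratum Unit B: N_h·S_h = 120·4.3 = 516.00
  stratum Unit C: N_h·S_h = 80·8.2 = 656.00
  stratum Unit D: N_h·S_h = 660·2.5 = 1650.00
Σ N_h S_h = 10304.00
n for stratum Unit C = 238·656.00/10304.00 = 15.152 → 15

15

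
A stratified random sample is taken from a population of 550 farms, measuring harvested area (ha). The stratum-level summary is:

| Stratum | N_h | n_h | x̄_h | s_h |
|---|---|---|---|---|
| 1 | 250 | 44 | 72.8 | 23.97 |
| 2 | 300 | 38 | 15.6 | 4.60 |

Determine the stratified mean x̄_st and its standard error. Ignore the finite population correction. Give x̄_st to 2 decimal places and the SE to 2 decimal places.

x̄_st ≈ 41.60, SE ≈ 1.69

x̄_st = Σ W_h x̄_h = (250·72.8 + 300·15.6)/550 = 41.60000
V̂(x̄_st) = Σ W_h² s_h²/n_h, with W_h = N_h/N and N = 550:
  stratum 1: (250/550)²·23.97²/44 = 2.69798
  stratum 2: (300/550)²·4.60²/38 = 0.165672
V̂(x̄_st) = 2.86365
SE(x̄_st) = √2.86365 = 1.69223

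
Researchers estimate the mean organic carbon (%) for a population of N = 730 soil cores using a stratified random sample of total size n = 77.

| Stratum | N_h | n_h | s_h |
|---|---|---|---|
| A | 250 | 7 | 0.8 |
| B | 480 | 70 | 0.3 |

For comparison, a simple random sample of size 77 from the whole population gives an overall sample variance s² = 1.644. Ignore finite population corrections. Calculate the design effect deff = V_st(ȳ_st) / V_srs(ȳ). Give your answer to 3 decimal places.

deff ≈ 0.528

V̂(ȳ_st) = Σ W_h² s_h²/n_h, with W_h = N_h/N and N = 730:
  stratum A: (250/730)²·0.8²/7 = 0.010723
  stratum B: (480/730)²·0.3²/70 = 0.00055588
V_st = 0.0112789
V_srs = s²/n = 1.644/77 = 0.0213506
deff = V_st / V_srs = 0.0112789/0.0213506 = 0.5283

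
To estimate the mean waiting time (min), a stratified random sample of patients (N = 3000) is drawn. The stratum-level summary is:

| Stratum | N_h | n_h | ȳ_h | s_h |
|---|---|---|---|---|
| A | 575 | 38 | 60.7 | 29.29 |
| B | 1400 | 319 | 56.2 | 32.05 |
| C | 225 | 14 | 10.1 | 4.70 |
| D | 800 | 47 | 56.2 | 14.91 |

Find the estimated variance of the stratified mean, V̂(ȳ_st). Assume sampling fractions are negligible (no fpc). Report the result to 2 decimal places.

V̂(ȳ_st) = Σ W_h² s_h²/n_h, with W_h = N_h/N and N = 3000:
  stratum A: (575/3000)²·29.29²/38 = 0.82937
  stratum B: (1400/3000)²·32.05²/319 = 0.70126
  stratum C: (225/3000)²·4.70²/14 = 0.00887545
  stratum D: (800/3000)²·14.91²/47 = 0.336353
V̂(ȳ_st) = 1.87586

V̂(ȳ_st) ≈ 1.88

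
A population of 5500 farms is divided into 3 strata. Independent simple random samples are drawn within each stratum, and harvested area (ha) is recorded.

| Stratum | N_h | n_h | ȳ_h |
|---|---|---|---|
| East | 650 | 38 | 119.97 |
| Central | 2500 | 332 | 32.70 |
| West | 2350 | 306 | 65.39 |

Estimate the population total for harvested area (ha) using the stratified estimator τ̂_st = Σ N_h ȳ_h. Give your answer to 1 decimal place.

τ̂_st = Σ N_h ȳ_h = 650·119.97 + 2500·32.70 + 2350·65.39 = 313397.0

τ̂_st ≈ 313397.0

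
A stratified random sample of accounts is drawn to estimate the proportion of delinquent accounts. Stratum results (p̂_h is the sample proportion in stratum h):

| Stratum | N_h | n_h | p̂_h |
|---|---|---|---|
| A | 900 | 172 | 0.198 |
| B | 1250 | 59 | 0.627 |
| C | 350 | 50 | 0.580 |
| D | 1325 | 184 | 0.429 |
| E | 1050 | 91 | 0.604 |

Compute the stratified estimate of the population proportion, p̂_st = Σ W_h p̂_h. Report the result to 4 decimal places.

p̂_st ≈ 0.4857

N = 4875; stratum weights W_h = N_h/N.
p̂_st = Σ W_h p̂_h = (900·0.198 + 1250·0.627 + 350·0.580 + 1325·0.429 + 1050·0.604)/4875 = 0.48566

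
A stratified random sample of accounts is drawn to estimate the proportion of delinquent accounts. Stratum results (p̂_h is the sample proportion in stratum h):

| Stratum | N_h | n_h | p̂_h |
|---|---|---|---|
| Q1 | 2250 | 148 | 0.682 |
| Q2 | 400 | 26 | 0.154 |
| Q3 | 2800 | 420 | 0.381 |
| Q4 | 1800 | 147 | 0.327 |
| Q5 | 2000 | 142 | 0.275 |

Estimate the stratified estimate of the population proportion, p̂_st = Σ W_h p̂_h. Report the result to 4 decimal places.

N = 9250; stratum weights W_h = N_h/N.
p̂_st = Σ W_h p̂_h = (2250·0.682 + 400·0.154 + 2800·0.381 + 1800·0.327 + 2000·0.275)/9250 = 0.41097

p̂_st ≈ 0.4110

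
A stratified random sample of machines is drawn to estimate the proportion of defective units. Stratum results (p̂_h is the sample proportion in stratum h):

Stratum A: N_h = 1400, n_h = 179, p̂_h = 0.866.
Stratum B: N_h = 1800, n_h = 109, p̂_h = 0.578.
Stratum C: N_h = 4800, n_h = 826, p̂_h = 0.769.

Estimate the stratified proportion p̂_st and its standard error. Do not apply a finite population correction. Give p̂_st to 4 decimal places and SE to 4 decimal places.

N = 8000; stratum weights W_h = N_h/N.
p̂_st = Σ W_h p̂_h = (1400·0.866 + 1800·0.578 + 4800·0.769)/8000 = 0.74300
V̂(p̂_st) = Σ W_h² p̂_h(1−p̂_h)/(n_h−1):
  stratum A: (1400/8000)²·0.866·0.134/178 = 1.99654e-05
  stratum B: (1800/8000)²·0.578·0.422/108 = 0.000114336
  stratum C: (4800/8000)²·0.769·0.231/825 = 7.75152e-05
V̂(p̂_st) = 0.000211816; SE = √V̂ = 0.0145539

p̂_st ≈ 0.7430, SE ≈ 0.0146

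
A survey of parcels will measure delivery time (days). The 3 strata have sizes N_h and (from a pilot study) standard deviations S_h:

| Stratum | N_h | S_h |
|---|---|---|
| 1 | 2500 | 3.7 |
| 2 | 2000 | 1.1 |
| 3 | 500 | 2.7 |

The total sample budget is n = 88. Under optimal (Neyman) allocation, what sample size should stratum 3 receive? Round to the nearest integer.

9

Neyman allocation: n_h = n · N_h S_h / Σ N_i S_i, with n = 88.
  stratum 1: N_h·S_h = 2500·3.7 = 9250.00
  stratum 2: N_h·S_h = 2000·1.1 = 2200.00
  stratum 3: N_h·S_h = 500·2.7 = 1350.00
Σ N_h S_h = 12800.00
n for stratum 3 = 88·1350.00/12800.00 = 9.281 → 9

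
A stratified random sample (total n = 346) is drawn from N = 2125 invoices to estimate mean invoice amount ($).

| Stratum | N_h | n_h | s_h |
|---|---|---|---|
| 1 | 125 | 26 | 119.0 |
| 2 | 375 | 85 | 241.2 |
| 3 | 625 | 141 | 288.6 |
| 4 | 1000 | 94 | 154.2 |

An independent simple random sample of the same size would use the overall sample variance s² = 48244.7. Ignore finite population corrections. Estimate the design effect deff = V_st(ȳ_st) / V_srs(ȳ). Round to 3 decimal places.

V̂(ȳ_st) = Σ W_h² s_h²/n_h, with W_h = N_h/N and N = 2125:
  stratum 1: (125/2125)²·119.0²/26 = 1.88462
  stratum 2: (375/2125)²·241.2²/85 = 21.3148
  stratum 3: (625/2125)²·288.6²/141 = 51.0994
  stratum 4: (1000/2125)²·154.2²/94 = 56.0174
V_st = 130.316
V_srs = s²/n = 48244.7/346 = 139.436
deff = V_st / V_srs = 130.316/139.436 = 0.9346

deff ≈ 0.935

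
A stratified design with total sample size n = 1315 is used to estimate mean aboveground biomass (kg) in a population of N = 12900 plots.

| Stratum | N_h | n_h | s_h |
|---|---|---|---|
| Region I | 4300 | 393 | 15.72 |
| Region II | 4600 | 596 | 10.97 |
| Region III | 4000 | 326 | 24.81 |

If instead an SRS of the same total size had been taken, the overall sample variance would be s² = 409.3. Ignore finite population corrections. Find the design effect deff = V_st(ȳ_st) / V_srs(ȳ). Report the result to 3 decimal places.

deff ≈ 0.890

V̂(ȳ_st) = Σ W_h² s_h²/n_h, with W_h = N_h/N and N = 12900:
  stratum Region I: (4300/12900)²·15.72²/393 = 0.0698667
  stratum Region II: (4600/12900)²·10.97²/596 = 0.0256746
  stratum Region III: (4000/12900)²·24.81²/326 = 0.181542
V_st = 0.277083
V_srs = s²/n = 409.3/1315 = 0.311255
deff = V_st / V_srs = 0.277083/0.311255 = 0.8902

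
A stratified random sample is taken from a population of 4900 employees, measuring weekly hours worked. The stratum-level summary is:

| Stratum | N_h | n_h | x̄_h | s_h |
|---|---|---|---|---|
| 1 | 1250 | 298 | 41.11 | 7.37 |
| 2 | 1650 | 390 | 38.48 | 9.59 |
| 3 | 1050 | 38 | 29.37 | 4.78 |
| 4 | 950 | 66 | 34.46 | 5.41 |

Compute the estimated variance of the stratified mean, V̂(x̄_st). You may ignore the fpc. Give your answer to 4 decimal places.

V̂(x̄_st) = Σ W_h² s_h²/n_h, with W_h = N_h/N and N = 4900:
  stratum 1: (1250/4900)²·7.37²/298 = 0.0118617
  stratum 2: (1650/4900)²·9.59²/390 = 0.0267392
  stratum 3: (1050/4900)²·4.78²/38 = 0.0276095
  stratum 4: (950/4900)²·5.41²/66 = 0.0166689
V̂(x̄_st) = 0.0828792

V̂(x̄_st) ≈ 0.0829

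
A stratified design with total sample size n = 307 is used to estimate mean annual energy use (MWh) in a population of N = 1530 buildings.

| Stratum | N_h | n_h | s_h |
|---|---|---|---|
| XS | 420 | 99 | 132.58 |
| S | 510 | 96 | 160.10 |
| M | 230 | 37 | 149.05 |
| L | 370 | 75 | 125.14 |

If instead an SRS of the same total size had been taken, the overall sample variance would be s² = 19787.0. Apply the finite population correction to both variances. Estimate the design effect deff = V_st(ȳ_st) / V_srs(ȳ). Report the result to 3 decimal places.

V̂(ȳ_st) = Σ W_h² (1 − n_h/N_h) s_h²/n_h, with W_h = N_h/N and N = 1530:
  stratum XS: (420/1530)²·(1 − 99/420)·132.58²/99 = 10.2257
  stratum S: (510/1530)²·(1 − 96/510)·160.10²/96 = 24.0824
  stratum M: (230/1530)²·(1 − 37/230)·149.05²/37 = 11.3858
  stratum L: (370/1530)²·(1 − 75/370)·125.14²/75 = 9.73581
V_st = 55.4297
V_srs = (1 − 307/1530)·19787.0/307 = 51.5201
deff = V_st / V_srs = 55.4297/51.5201 = 1.0759

deff ≈ 1.076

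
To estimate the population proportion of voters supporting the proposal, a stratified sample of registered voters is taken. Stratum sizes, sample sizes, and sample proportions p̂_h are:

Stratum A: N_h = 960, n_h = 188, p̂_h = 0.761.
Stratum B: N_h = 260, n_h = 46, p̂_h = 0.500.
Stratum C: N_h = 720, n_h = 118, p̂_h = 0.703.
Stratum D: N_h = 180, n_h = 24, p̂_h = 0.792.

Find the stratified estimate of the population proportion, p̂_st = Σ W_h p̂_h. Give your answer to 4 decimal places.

N = 2120; stratum weights W_h = N_h/N.
p̂_st = Σ W_h p̂_h = (960·0.761 + 260·0.500 + 720·0.703 + 180·0.792)/2120 = 0.71192

p̂_st ≈ 0.7119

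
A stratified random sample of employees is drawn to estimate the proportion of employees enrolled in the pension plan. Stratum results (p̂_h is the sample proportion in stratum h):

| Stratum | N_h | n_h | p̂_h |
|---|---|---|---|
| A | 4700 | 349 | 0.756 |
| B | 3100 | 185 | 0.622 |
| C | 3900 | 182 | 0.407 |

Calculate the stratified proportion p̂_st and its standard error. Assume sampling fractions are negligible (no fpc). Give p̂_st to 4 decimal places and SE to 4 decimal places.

N = 11700; stratum weights W_h = N_h/N.
p̂_st = Σ W_h p̂_h = (4700·0.756 + 3100·0.622 + 3900·0.407)/11700 = 0.60416
V̂(p̂_st) = Σ W_h² p̂_h(1−p̂_h)/(n_h−1):
  stratum A: (4700/11700)²·0.756·0.244/348 = 8.55375e-05
  stratum B: (3100/11700)²·0.622·0.378/184 = 8.97049e-05
  stratum C: (3900/11700)²·0.407·0.593/181 = 0.000148159
V̂(p̂_st) = 0.000323401; SE = √V̂ = 0.0179834

p̂_st ≈ 0.6042, SE ≈ 0.0180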